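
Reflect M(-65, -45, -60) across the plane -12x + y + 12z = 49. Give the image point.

n = (-12, 1, 12), |n|² = 289, n·M − 49 = -34, so t = -34/289 = -2/17.
Foot F = M − (-2/17)·n = (-1129/17, -763/17, -996/17); the reflection is 2F − M = (-1153/17, -761/17, -972/17).

(-1153/17, -761/17, -972/17)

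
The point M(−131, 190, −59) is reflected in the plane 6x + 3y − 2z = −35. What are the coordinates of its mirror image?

(-809/7, 1384/7, -449/7)

n = (6, 3, −2), |n|² = 49, n·M − (-35) = -63, so t = -63/49 = -9/7.
Foot F = M − (-9/7)·n = (−863/7, 1357/7, −431/7); the reflection is 2F − M = (−809/7, 1384/7, −449/7).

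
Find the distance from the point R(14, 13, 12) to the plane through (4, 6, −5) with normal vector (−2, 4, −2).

13/√6

The plane has equation n·(r − (4, 6, −5)) = 0, i.e. n·r = 26.
n = (−2, 4, −2); n·P − 26 = -26; |n| = 2√6; distance = 26/(2√6) = 13√6/6.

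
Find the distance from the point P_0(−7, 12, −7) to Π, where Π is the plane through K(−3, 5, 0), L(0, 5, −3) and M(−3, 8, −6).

3/√6

KL = (3, 0, −3) and KM = (0, 3, −6), so a normal is n = KL × KM = (9, 18, 9).
Then n·(−7, 12, −7) − 63 = 27.
|n| = √(81 + 324 + 81) = 9√6, so the distance is |27|/(9√6) = 3/√6.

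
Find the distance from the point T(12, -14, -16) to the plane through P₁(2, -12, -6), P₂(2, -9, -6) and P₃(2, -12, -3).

P₁P₂ = (0, 3, 0) and P₁P₃ = (0, 0, 3), so a normal is n = P₁P₂ × P₁P₃ = (9, 0, 0).
Then n·(12, -14, -16) - 18 = 90.
|n| = √(81 + 0 + 0) = 9, so the distance is |90|/9 = 10.

10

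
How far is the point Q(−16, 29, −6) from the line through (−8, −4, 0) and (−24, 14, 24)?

A direction vector is d = (−16, 18, 24).
AP = (−8, 33, −6); AP·d = 578, |AP|² = 1189, |d|² = 1156.
distance² = |AP|² − (AP·d)²/|d|² = 1189 − 334084/1156 = 900, so the distance is 30.

30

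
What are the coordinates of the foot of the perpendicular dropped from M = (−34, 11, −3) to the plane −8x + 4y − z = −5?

The perpendicular from M has direction n = (−8, 4, −1): r = (−34, 11, −3) + μ(−8, 4, −1).
Substitute into the plane: n·(M + μn) = -5 gives 319 + 81μ = -5, so μ = -4.
Foot = (−34, 11, −3) + (-4)·(−8, 4, −1) = (−2, −5, 1).

(-2, -5, 1)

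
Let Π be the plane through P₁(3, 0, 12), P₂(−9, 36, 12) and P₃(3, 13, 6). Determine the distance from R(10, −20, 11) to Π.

7/23

P₁P₂ = (−12, 36, 0) and P₁P₃ = (0, 13, −6), so a normal is n = P₁P₂ × P₁P₃ = (−216, −72, −156).
Then n·(10, −20, 11) − (−2520) = 84.
|n| = √(46656 + 5184 + 24336) = 276, so the distance is |84|/276 = 7/23.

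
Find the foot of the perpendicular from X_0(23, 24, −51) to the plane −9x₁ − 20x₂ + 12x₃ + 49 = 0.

n = (−9, −20, 12), |n|² = 625, and n·X_0 − (-49) = -1250.
t = -1250/625 = -2, so the foot is X_0 − t·n = (23, 24, −51) − (-2)·(−9, −20, 12) = (5, −16, −27).

(5, -16, -27)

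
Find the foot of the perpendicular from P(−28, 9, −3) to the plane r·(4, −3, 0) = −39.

n = (4, −3, 0), |n|² = 25, and n·P − (-39) = -100.
t = -100/25 = -4, so the foot is P − t·n = (−28, 9, −3) − (-4)·(4, −3, 0) = (−12, −3, −3).

(-12, -3, -3)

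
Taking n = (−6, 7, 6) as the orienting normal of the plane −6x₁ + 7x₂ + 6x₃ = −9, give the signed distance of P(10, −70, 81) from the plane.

-5

n·P − (-9) = -55.
|n| = 11, so the signed distance is -55/11 = -5.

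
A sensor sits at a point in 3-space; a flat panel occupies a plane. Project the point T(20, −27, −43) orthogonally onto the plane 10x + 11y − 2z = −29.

(96/5, -697/25, -1071/25)

The perpendicular from T has direction n = (10, 11, −2): r = (20, −27, −43) + λ(10, 11, −2).
Substitute into the plane: n·(T + λn) = -29 gives -11 + 225λ = -29, so λ = -2/25.
Foot = (20, −27, −43) + (-2/25)·(10, 11, −2) = (96/5, −697/25, −1071/25).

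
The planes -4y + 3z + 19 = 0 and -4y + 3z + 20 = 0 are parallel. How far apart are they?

Both planes have normal n = (0, -4, 3), |n| = 5. Any point on the first plane is at distance |(-20) − (-19)|/|n| = 1/5 from the second.

1/5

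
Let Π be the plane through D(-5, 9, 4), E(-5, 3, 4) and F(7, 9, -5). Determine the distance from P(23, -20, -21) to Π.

DE = (0, -6, 0) and DF = (12, 0, -9), so a normal is n = DE × DF = (54, 0, 72).
Then n·(23, -20, -21) - 18 = -288.
|n| = √(2916 + 0 + 5184) = 90, so the distance is |-288|/90 = 16/5.

16/5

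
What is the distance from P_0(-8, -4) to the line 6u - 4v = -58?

√13

d = |6·(-8) + (-4)·(-4) − (-58)| / √(36 + 16) = |26|/(2√13) = √13.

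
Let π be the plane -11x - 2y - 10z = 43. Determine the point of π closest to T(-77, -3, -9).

(-33, 5, 31)

n = (-11, -2, -10), |n|² = 225, and n·T − 43 = 900.
t = 900/225 = 4, so the foot is T − t·n = (-77, -3, -9) − 4·(-11, -2, -10) = (-33, 5, 31).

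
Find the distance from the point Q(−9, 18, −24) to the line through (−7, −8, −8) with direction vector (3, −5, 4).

2√34

Direction vector d = (3, −5, 4).
AP = (−2, 26, −16); AP·d = -200, |AP|² = 936, |d|² = 50.
distance² = |AP|² − (AP·d)²/|d|² = 936 − 40000/50 = 136, so the distance is 2√34.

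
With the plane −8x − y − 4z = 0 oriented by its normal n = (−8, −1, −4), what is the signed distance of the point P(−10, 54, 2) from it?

n·P − 0 = 18.
|n| = 9, so the signed distance is 18/9 = 2.

2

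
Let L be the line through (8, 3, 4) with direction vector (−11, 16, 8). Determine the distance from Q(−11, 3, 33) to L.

Direction vector d = (−11, 16, 8).
AP = (−19, 0, 29); AP·d = 441, |AP|² = 1202, |d|² = 441.
distance² = |AP|² − (AP·d)²/|d|² = 1202 − 194481/441 = 761, so the distance is √761.

√761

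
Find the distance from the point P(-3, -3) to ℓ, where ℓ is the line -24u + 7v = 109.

The normal to the line is n = (-24, 7) with |n| = 25.
|n·P − 109| = |51 − 109| = 58, so the distance is 58/25.

58/25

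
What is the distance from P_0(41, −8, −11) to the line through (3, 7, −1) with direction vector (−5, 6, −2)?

Direction vector d = (−5, 6, −2).
AP = (38, −15, −10); AP·d = -260, |AP|² = 1769, |d|² = 65.
distance² = |AP|² − (AP·d)²/|d|² = 1769 − 67600/65 = 729, so the distance is 27.

27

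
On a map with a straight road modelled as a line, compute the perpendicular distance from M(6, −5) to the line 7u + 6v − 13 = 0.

d = |7·6 + 6·(-5) − 13| / √(49 + 36) = |-1|/√85 = √85/85.

√85/85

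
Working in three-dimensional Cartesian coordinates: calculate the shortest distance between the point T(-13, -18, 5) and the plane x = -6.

7

d = |1·(-13) − (-6)| / √(1 + 0 + 0) = |-7| / 1 = 7.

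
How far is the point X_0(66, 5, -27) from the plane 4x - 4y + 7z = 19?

4

Normal vector n = (4, -4, 7), and n·(66, 5, -27) - 19 = 36.
|n| = √(16 + 16 + 49) = 9, so the distance is |36|/9 = 4.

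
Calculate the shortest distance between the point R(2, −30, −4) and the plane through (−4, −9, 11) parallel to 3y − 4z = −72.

Parallel planes share the normal n = (0, 3, −4); since (−4, −9, 11) lies on the plane, its equation is 3y − 4z = -71.
Then n·(2, −30, −4) − (−71) = −3.
|n| = √(0 + 9 + 16) = 5, so the distance is |-3|/5 = 3/5.

3/5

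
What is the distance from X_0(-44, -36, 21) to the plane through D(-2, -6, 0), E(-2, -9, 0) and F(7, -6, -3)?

DE = (0, -3, 0) and DF = (9, 0, -3), so a normal is n = DE × DF = (9, 0, 27).
Then n·(-44, -36, 21) - (-18) = 189.
|n| = √(81 + 0 + 729) = 9√10, so the distance is |189|/(9√10) = 21/√10.

21√10/10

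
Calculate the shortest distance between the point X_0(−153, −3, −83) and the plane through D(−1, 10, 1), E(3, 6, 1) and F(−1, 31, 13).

8

DE = (4, −4, 0) and DF = (0, 21, 12), so a normal is n = DE × DF = (−48, −48, 84).
d = |(-48)·(-153) + (-48)·(-3) + 84·(-83) − (-348)| / √(2304 + 2304 + 7056) = |864| / 108 = 8.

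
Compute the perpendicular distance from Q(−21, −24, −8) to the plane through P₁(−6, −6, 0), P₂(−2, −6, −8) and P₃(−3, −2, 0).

22/√29

P₁P₂ = (4, 0, −8) and P₁P₃ = (3, 4, 0), so a normal is n = P₁P₂ × P₁P₃ = (32, −24, 16).
d = |32·(-21) + (-24)·(-24) + 16·(-8) − (-48)| / √(1024 + 576 + 256) = |-176| / (8√29) = 22/√29.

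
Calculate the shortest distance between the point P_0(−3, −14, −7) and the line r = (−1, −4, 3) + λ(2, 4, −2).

Direction vector d = (2, 4, −2).
AP = (−2, −10, −10), and AP × d = (60, −24, 12).
|AP × d|² = 4320 and |d|² = 24, so the distance is √(4320/24) = √180 = 6√5.

6√5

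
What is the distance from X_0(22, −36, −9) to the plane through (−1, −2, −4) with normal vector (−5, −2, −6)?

17√65/65

The plane has equation n·(r − (−1, −2, −4)) = 0, i.e. n·r = 33.
Then n·(22, −36, −9) − 33 = −17.
|n| = √(25 + 4 + 36) = √65, so the distance is |-17|/√65 = 17√65/65.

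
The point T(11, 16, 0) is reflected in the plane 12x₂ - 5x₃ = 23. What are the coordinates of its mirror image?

n = (0, 12, -5), |n|² = 169, n·T − 23 = 169, so t = 169/169 = 1.
Foot F = T − 1·n = (11, 4, 5); the reflection is 2F − T = (11, -8, 10).

(11, -8, 10)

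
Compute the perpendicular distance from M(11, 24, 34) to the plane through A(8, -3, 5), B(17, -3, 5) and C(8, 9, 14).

7

AB = (9, 0, 0) and AC = (0, 12, 9), so a normal is n = AB × AC = (0, -81, 108).
Then n·(11, 24, 34) - 783 = 945.
|n| = √(0 + 6561 + 11664) = 135, so the distance is |945|/135 = 7.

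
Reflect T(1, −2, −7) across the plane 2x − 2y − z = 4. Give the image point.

(-3, 2, -5)

n = (2, −2, −1), |n|² = 9, n·T − 4 = 9, so t = 9/9 = 1.
Foot F = T − 1·n = (−1, 0, −6); the reflection is 2F − T = (−3, 2, −5).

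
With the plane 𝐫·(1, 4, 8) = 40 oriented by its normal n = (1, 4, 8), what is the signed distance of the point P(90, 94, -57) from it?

n·P − 40 = -30.
|n| = 9, so the signed distance is -30/9 = -10/3.

-10/3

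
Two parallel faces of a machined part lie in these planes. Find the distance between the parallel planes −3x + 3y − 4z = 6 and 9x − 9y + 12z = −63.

Divide the second equation by -3 to match normals: −3x + 3y − 4z = 21.
Both planes have normal n = (−3, 3, −4), |n| = √34. Any point on the first plane is at distance |21 − 6|/|n| = 15/√34 from the second.

15/√34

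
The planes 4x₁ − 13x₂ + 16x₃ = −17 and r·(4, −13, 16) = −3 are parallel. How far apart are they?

2/3

With common normal n = (4, −13, 16) (|n| = 21), the distance is |(-17) − (-3)|/|n| = 14/21 = 2/3.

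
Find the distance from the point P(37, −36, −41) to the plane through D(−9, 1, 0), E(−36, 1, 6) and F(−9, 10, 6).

5

DE = (−27, 0, 6) and DF = (0, 9, 6), so a normal is n = DE × DF = (−54, 162, −243).
Then n·(37, −36, −41) − 648 = 1485.
|n| = √(2916 + 26244 + 59049) = 297, so the distance is |1485|/297 = 5.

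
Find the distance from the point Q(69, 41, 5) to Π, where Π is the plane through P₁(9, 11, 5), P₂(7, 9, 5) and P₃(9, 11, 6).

15√2

P₁P₂ = (−2, −2, 0) and P₁P₃ = (0, 0, 1), so a normal is n = P₁P₂ × P₁P₃ = (−2, 2, 0).
Then n·(69, 41, 5) − 4 = −60.
|n| = √(4 + 4 + 0) = 2√2, so the distance is |-60|/(2√2) = 15√2.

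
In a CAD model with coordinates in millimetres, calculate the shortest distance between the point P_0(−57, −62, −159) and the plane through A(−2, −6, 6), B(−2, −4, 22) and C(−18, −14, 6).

7

AB = (0, 2, 16) and AC = (−16, −8, 0), so a normal is n = AB × AC = (128, −256, 32).
Then n·(−57, −62, −159) − 1472 = 2016.
|n| = √(16384 + 65536 + 1024) = 288, so the distance is |2016|/288 = 7.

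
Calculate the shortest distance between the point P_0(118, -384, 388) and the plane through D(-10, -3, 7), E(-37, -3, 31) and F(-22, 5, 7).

7

DE = (-27, 0, 24) and DF = (-12, 8, 0), so a normal is n = DE × DF = (-192, -288, -216).
n = (-192, -288, -216); n·P − 1272 = 2856; |n| = 408; distance = 2856/408 = 7.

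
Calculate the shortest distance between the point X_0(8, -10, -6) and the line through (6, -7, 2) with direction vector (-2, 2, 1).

√41

Direction vector d = (-2, 2, 1).
AP = (2, -3, -8); AP·d = -18, |AP|² = 77, |d|² = 9.
distance² = |AP|² − (AP·d)²/|d|² = 77 − 324/9 = 41, so the distance is √41.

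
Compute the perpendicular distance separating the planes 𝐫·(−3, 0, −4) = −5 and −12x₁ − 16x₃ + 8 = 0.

3/5

Divide the second equation by 4 to match normals: −3x₁ − 4x₃ = -2.
With common normal n = (−3, 0, −4) (|n| = 5), the distance is |(-5) − (-2)|/|n| = 3/5.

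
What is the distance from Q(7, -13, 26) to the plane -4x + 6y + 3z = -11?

d = |(-4)·7 + 6·(-13) + 3·26 − (-11)| / √(16 + 36 + 9) = |-17| / √61 = 17/√61.

17/√61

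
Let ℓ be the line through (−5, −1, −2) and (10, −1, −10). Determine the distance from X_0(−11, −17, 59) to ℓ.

A direction vector is d = (15, 0, −8).
AP = (−6, −16, 61), and AP × d = (128, 867, 240).
|AP × d|² = 825673 and |d|² = 289, so the distance is √(825673/289) = √2857.

√2857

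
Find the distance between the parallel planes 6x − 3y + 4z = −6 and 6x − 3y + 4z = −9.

3√61/61

With common normal n = (6, −3, 4) (|n| = √61), the distance is |(-6) − (-9)|/|n| = 3/√61.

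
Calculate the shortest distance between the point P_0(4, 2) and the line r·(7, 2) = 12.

The normal to the line is n = (7, 2) with |n| = √53.
|n·P_0 − 12| = |32 − 12| = 20, so the distance is 20/√53.

20/√53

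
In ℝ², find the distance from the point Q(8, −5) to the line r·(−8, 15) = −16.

d = |(-8)·8 + 15·(-5) − (-16)| / √(64 + 225) = |-123|/17 = 123/17.

123/17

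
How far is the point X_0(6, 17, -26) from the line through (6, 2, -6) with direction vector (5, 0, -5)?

5√17

Direction vector d = (5, 0, -5).
AP = (0, 15, -20); AP·d = 100, |AP|² = 625, |d|² = 50.
distance² = |AP|² − (AP·d)²/|d|² = 625 − 10000/50 = 425, so the distance is 5√17.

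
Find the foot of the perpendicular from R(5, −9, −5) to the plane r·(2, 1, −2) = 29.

(9, -7, -9)

n = (2, 1, −2), |n|² = 9, and n·R − 29 = -18.
t = -18/9 = -2, so the foot is R − t·n = (5, −9, −5) − (-2)·(2, 1, −2) = (9, −7, −9).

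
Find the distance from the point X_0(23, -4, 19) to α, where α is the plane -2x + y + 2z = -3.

d = |(-2)·23 + 1·(-4) + 2·19 − (-3)| / √(4 + 1 + 4) = |-9| / 3 = 3.

3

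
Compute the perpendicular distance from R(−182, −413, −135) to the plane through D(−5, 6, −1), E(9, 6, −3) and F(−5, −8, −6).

9

DE = (14, 0, −2) and DF = (0, −14, −5), so a normal is n = DE × DF = (−28, 70, −196).
n = (−28, 70, −196); n·P − 756 = 1890; |n| = 210; distance = 1890/210 = 9.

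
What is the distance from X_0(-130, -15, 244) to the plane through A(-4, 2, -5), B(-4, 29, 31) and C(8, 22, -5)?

3

AB = (0, 27, 36) and AC = (12, 20, 0), so a normal is n = AB × AC = (-720, 432, -324).
Then n·(-130, -15, 244) - 5364 = 2700.
|n| = √(518400 + 186624 + 104976) = 900, so the distance is |2700|/900 = 3.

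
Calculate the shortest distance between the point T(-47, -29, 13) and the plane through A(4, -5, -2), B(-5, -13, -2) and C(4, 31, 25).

12/17

AB = (-9, -8, 0) and AC = (0, 36, 27), so a normal is n = AB × AC = (-216, 243, -324).
d = |(-216)·(-47) + 243·(-29) + (-324)·13 − (-1431)| / √(46656 + 59049 + 104976) = |324| / 459 = 12/17.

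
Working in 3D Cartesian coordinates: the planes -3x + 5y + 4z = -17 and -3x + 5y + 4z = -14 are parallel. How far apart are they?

3√2/10

Both planes have normal n = (-3, 5, 4), |n| = 5√2. Any point on the first plane is at distance |(-14) − (-17)|/|n| = 3/(5√2) from the second.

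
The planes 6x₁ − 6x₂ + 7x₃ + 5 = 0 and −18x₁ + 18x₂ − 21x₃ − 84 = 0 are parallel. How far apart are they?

Divide the second equation by -3 to match normals: 6x₁ − 6x₂ + 7x₃ = -28.
Both planes have normal n = (6, −6, 7), |n| = 11. Any point on the first plane is at distance |(-28) − (-5)|/|n| = 23/11 from the second.

23/11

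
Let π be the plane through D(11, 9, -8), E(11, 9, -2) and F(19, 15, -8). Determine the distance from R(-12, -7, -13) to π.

1

DE = (0, 0, 6) and DF = (8, 6, 0), so a normal is n = DE × DF = (-36, 48, 0).
n = (-36, 48, 0); n·P − 36 = 60; |n| = 60; distance = 60/60 = 1.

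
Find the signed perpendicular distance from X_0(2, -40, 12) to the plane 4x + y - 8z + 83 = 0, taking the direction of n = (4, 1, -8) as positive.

-5

n·X_0 − (-83) = -45.
|n| = 9, so the signed distance is -45/9 = -5.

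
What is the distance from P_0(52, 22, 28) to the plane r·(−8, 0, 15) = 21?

Normal vector n = (−8, 0, 15), and n·(52, 22, 28) − 21 = −17.
|n| = √(64 + 0 + 225) = 17, so the distance is |-17|/17 = 1.

1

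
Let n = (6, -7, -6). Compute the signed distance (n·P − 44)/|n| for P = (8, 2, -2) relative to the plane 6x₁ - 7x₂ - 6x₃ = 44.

n·P − 44 = 2.
|n| = 11, so the signed distance is 2/11.

2/11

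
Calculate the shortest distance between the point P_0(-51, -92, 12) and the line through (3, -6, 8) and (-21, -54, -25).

A direction vector is d = (-24, -48, -33).
AP = (-54, -86, 4), and AP × d = (3030, -1878, 528).
|AP × d|² = 12986568 and |d|² = 3969, so the distance is √(12986568/3969) = √3272 = 2√818.

2√818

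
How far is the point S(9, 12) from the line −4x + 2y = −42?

3√5

The normal to the line is n = (−4, 2) with |n| = 2√5.
|n·S − (-42)| = |-12 − (-42)| = 30, so the distance is 30/(2√5) = 3√5.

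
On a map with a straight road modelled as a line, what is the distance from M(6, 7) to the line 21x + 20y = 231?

d = |21·6 + 20·7 − 231| / √(441 + 400) = |35|/29 = 35/29.

35/29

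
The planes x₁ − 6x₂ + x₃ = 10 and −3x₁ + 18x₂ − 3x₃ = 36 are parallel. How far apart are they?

Divide the second equation by -3 to match normals: x₁ − 6x₂ + x₃ = -12.
With common normal n = (1, −6, 1) (|n| = √38), the distance is |10 − (-12)|/|n| = 22/√38.

22/√38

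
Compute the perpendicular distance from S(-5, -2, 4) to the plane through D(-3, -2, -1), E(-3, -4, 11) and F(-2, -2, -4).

DE = (0, -2, 12) and DF = (1, 0, -3), so a normal is n = DE × DF = (6, 12, 2).
Then n·(-5, -2, 4) - (-44) = -2.
|n| = √(36 + 144 + 4) = 2√46, so the distance is |-2|/(2√46) = √46/46.

√46/46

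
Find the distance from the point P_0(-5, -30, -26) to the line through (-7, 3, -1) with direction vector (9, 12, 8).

√562

Direction vector d = (9, 12, 8).
AP = (2, -33, -25), and AP × d = (36, -241, 321).
|AP × d|² = 162418 and |d|² = 289, so the distance is √(162418/289) = √562.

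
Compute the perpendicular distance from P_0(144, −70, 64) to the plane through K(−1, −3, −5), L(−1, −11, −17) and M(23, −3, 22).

KL = (0, −8, −12) and KM = (24, 0, 27), so a normal is n = KL × KM = (−216, −288, 192).
Then n·(144, −70, 64) − 120 = 1224.
|n| = √(46656 + 82944 + 36864) = 408, so the distance is |1224|/408 = 3.

3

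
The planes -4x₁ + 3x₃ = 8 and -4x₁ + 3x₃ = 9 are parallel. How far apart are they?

Both planes have normal n = (-4, 0, 3), |n| = 5. Any point on the first plane is at distance |9 − 8|/|n| = 1/5 from the second.

1/5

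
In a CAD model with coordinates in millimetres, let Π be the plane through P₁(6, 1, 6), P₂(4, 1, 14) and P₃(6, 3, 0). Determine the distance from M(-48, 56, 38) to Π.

P₁P₂ = (-2, 0, 8) and P₁P₃ = (0, 2, -6), so a normal is n = P₁P₂ × P₁P₃ = (-16, -12, -4).
n = (-16, -12, -4); n·P − (-132) = 76; |n| = 4√26; distance = 76/(4√26) = 19√26/26.

19√26/26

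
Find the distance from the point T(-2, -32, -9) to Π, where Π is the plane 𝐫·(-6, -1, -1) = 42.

11/√38

n = (-6, -1, -1); n·P − 42 = 11; |n| = √38; distance = 11/√38.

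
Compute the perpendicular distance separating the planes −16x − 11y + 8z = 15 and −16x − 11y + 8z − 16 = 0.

Both planes have normal n = (−16, −11, 8), |n| = 21. Any point on the first plane is at distance |16 − 15|/|n| = 1/21 from the second.

1/21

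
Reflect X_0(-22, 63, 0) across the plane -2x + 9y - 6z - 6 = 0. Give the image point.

(-2, -27, 60)

With n = (-2, 9, -6), the signed offset is (n·X_0 − 6)/|n|² = 605/121 = 5.
X_0' = X_0 − 2t·n = (-22, 63, 0) − 10·(-2, 9, -6) = (-2, -27, 60).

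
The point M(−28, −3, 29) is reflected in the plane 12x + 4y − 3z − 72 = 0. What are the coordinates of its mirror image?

With n = (12, 4, −3), the signed offset is (n·M − 72)/|n|² = -507/169 = -3.
M' = M − 2t·n = (−28, −3, 29) − (-6)·(12, 4, −3) = (44, 21, 11).

(44, 21, 11)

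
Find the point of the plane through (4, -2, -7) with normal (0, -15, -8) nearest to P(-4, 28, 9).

The perpendicular from P has direction n = (0, -15, -8): r = (-4, 28, 9) + t(0, -15, -8).
Substitute into the plane: n·(P + tn) = 86 gives -492 + 289t = 86, so t = 2.
Foot = (-4, 28, 9) + 2·(0, -15, -8) = (-4, -2, -7).

(-4, -2, -7)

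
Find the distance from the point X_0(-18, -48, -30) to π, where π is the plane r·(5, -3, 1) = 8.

16/√35

Normal vector n = (5, -3, 1), and n·(-18, -48, -30) - 8 = 16.
|n| = √(25 + 9 + 1) = √35, so the distance is |16|/√35 = 16√35/35.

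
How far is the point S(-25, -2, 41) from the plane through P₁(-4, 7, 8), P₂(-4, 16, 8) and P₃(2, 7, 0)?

3

P₁P₂ = (0, 9, 0) and P₁P₃ = (6, 0, -8), so a normal is n = P₁P₂ × P₁P₃ = (-72, 0, -54).
Then n·(-25, -2, 41) - (-144) = -270.
|n| = √(5184 + 0 + 2916) = 90, so the distance is |-270|/90 = 3.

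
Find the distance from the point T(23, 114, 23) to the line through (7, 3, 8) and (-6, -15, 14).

3√482

A direction vector is d = (-13, -18, 6).
AP = (16, 111, 15), and AP × d = (936, -291, 1155).
|AP × d|² = 2294802 and |d|² = 529, so the distance is √(2294802/529) = √4338 = 3√482.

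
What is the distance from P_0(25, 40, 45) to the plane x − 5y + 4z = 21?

Normal vector n = (1, −5, 4), and n·(25, 40, 45) − 21 = −16.
|n| = √(1 + 25 + 16) = √42, so the distance is |-16|/√42 = 16/√42.

8√42/21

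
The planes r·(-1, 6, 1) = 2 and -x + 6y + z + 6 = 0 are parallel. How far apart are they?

With common normal n = (-1, 6, 1) (|n| = √38), the distance is |2 − (-6)|/|n| = 8/√38 = 4√38/19.

4√38/19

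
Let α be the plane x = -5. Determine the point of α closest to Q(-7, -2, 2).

(-5, -2, 2)

n = (1, 0, 0), |n|² = 1, and n·Q − (-5) = -2.
t = -2/1 = -2, so the foot is Q − t·n = (-7, -2, 2) − (-2)·(1, 0, 0) = (-5, -2, 2).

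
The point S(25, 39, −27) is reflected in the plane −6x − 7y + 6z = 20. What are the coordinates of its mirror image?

(-35, -31, 33)

With n = (−6, −7, 6), the signed offset is (n·S − 20)/|n|² = -605/121 = -5.
S' = S − 2t·n = (25, 39, −27) − (-10)·(−6, −7, 6) = (−35, −31, 33).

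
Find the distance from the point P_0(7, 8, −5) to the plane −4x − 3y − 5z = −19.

4√2/5

Normal vector n = (−4, −3, −5), and n·(7, 8, −5) − (−19) = −8.
|n| = √(16 + 9 + 25) = 5√2, so the distance is |-8|/(5√2) = 4√2/5.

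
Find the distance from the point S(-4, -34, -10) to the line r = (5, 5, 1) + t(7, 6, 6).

√634

Direction vector d = (7, 6, 6).
AP = (-9, -39, -11), and AP × d = (-168, -23, 219).
|AP × d|² = 76714 and |d|² = 121, so the distance is √(76714/121) = √634.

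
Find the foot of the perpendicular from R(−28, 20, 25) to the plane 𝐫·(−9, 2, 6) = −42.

n = (−9, 2, 6), |n|² = 121, and n·R − (-42) = 484.
t = 484/121 = 4, so the foot is R − t·n = (−28, 20, 25) − 4·(−9, 2, 6) = (8, 12, 1).

(8, 12, 1)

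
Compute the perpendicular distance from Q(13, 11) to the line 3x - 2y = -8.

The normal to the line is n = (3, -2) with |n| = √13.
|n·Q − (-8)| = |17 − (-8)| = 25, so the distance is 25/√13 = 25√13/13.

25√13/13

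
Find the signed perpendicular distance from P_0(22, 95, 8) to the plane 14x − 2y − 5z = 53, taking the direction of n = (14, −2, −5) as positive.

n·P_0 − 53 = 25.
|n| = 15, so the signed distance is 25/15 = 5/3.

5/3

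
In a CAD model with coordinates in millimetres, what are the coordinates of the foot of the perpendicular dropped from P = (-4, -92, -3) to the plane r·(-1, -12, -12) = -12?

(0, -44, 45)

n = (-1, -12, -12), |n|² = 289, and n·P − (-12) = 1156.
t = 1156/289 = 4, so the foot is P − t·n = (-4, -92, -3) − 4·(-1, -12, -12) = (0, -44, 45).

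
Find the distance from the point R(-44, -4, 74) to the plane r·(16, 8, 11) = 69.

Normal vector n = (16, 8, 11), and n·(-44, -4, 74) - 69 = 9.
|n| = √(256 + 64 + 121) = 21, so the distance is |9|/21 = 3/7.

3/7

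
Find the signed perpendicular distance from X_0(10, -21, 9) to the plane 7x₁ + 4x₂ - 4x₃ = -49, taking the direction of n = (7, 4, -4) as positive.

n·X_0 − (-49) = -1.
|n| = 9, so the signed distance is -1/9.

-1/9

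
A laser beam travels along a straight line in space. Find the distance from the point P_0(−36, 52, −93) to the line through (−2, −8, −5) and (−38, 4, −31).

A direction vector is d = (−36, 12, −26).
AP = (−34, 60, −88), and AP × d = (−504, 2284, 1752).
|AP × d|² = 8540176 and |d|² = 2116, so the distance is √(8540176/2116) = √4036 = 2√1009.

2√1009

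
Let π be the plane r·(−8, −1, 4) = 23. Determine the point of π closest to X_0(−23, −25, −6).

n = (−8, −1, 4), |n|² = 81, and n·X_0 − 23 = 162.
t = 162/81 = 2, so the foot is X_0 − t·n = (−23, −25, −6) − 2·(−8, −1, 4) = (−7, −23, −14).

(-7, -23, -14)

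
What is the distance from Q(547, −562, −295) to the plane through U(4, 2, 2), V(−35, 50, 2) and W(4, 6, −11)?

UV = (−39, 48, 0) and UW = (0, 4, −13), so a normal is n = UV × UW = (−624, −507, −156).
Then n·(547, −562, −295) − (−3822) = −6552.
|n| = √(389376 + 257049 + 24336) = 819, so the distance is |-6552|/819 = 8.

8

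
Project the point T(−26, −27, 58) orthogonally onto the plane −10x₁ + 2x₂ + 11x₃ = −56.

(14, -35, 14)

The perpendicular from T has direction n = (−10, 2, 11): r = (−26, −27, 58) + μ(−10, 2, 11).
Substitute into the plane: n·(T + μn) = -56 gives 844 + 225μ = -56, so μ = -4.
Foot = (−26, −27, 58) + (-4)·(−10, 2, 11) = (14, −35, 14).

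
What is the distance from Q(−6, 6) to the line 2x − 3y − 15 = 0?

45/√13

The normal to the line is n = (2, −3) with |n| = √13.
|n·Q − 15| = |-30 − 15| = 45, so the distance is 45/√13.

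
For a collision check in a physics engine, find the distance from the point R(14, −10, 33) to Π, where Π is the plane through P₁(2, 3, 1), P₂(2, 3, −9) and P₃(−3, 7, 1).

P₁P₂ = (0, 0, −10) and P₁P₃ = (−5, 4, 0), so a normal is n = P₁P₂ × P₁P₃ = (40, 50, 0).
Then n·(14, −10, 33) − 230 = −170.
|n| = √(1600 + 2500 + 0) = 10√41, so the distance is |-170|/(10√41) = 17√41/41.

17√41/41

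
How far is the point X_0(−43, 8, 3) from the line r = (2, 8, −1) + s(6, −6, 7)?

Direction vector d = (6, −6, 7).
AP = (−45, 0, 4); AP·d = -242, |AP|² = 2041, |d|² = 121.
distance² = |AP|² − (AP·d)²/|d|² = 2041 − 58564/121 = 1557, so the distance is 3√173.

3√173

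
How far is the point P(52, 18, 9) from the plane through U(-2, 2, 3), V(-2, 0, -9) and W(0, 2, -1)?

18√41/41

UV = (0, -2, -12) and UW = (2, 0, -4), so a normal is n = UV × UW = (8, -24, 4).
Then n·(52, 18, 9) - (-52) = 72.
|n| = √(64 + 576 + 16) = 4√41, so the distance is |72|/(4√41) = 18/√41.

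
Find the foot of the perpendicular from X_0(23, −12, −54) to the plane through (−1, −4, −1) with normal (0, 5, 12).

(23, 8, -6)

The perpendicular from X_0 has direction n = (0, 5, 12): r = (23, −12, −54) + μ(0, 5, 12).
Substitute into the plane: n·(X_0 + μn) = -32 gives -708 + 169μ = -32, so μ = 4.
Foot = (23, −12, −54) + 4·(0, 5, 12) = (23, 8, −6).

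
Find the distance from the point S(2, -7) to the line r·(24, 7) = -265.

The normal to the line is n = (24, 7) with |n| = 25.
|n·S − (-265)| = |-1 − (-265)| = 264, so the distance is 264/25.

264/25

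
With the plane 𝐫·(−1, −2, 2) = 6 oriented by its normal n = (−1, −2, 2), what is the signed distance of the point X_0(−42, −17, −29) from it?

n·X_0 − 6 = 12.
|n| = 3, so the signed distance is 12/3 = 4.

4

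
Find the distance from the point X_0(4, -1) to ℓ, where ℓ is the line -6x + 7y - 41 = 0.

d = |(-6)·4 + 7·(-1) − 41| / √(36 + 49) = |-72|/√85 = 72√85/85.

72/√85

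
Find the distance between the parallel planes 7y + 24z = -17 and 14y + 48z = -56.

11/25

Divide the second equation by 2 to match normals: 7y + 24z = -28.
Both planes have normal n = (0, 7, 24), |n| = 25. Any point on the first plane is at distance |(-28) − (-17)|/|n| = 11/25 from the second.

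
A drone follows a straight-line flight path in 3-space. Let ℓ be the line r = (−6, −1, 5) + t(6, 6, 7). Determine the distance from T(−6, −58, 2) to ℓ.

Direction vector d = (6, 6, 7).
AP = (0, −57, −3), and AP × d = (−381, −18, 342).
|AP × d|² = 262449 and |d|² = 121, so the distance is √(262449/121) = √2169 = 3√241.

3√241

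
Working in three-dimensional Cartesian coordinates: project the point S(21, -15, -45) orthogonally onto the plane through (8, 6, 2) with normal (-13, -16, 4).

(428/21, -331/21, -941/21)

n = (-13, -16, 4), |n|² = 441, and n·S − (-192) = -21.
t = -21/441 = -1/21, so the foot is S − t·n = (21, -15, -45) − (-1/21)·(-13, -16, 4) = (428/21, -331/21, -941/21).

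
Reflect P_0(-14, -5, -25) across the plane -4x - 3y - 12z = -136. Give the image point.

With n = (-4, -3, -12), the signed offset is (n·P_0 − (-136))/|n|² = 507/169 = 3.
P_0' = P_0 − 2t·n = (-14, -5, -25) − 6·(-4, -3, -12) = (10, 13, 47).

(10, 13, 47)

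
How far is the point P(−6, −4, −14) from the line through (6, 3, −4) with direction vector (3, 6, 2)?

√97

Direction vector d = (3, 6, 2).
AP = (−12, −7, −10), and AP × d = (46, −6, −51).
|AP × d|² = 4753 and |d|² = 49, so the distance is √(4753/49) = √97.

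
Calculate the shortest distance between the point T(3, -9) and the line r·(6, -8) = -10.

10

d = |6·3 + (-8)·(-9) − (-10)| / √(36 + 64) = |100|/10 = 10.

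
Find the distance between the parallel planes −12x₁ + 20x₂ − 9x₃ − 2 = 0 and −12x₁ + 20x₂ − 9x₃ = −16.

With common normal n = (−12, 20, −9) (|n| = 25), the distance is |2 − (-16)|/|n| = 18/25.

18/25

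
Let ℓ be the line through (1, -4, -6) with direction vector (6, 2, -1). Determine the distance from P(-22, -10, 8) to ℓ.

Direction vector d = (6, 2, -1).
AP = (-23, -6, 14); AP·d = -164, |AP|² = 761, |d|² = 41.
distance² = |AP|² − (AP·d)²/|d|² = 761 − 26896/41 = 105, so the distance is √105.

√105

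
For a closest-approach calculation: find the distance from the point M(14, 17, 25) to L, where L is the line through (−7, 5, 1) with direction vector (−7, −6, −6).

Direction vector d = (−7, −6, −6).
AP = (21, 12, 24), and AP × d = (72, −42, −42).
|AP × d|² = 8712 and |d|² = 121, so the distance is √(8712/121) = √72 = 6√2.

6√2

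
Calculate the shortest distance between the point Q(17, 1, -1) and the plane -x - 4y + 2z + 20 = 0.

3/√21

Normal vector n = (-1, -4, 2), and n·(17, 1, -1) - (-20) = -3.
|n| = √(1 + 16 + 4) = √21, so the distance is |-3|/√21 = √21/7.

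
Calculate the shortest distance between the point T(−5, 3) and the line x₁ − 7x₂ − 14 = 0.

The normal to the line is n = (1, −7) with |n| = 5√2.
|n·T − 14| = |-26 − 14| = 40, so the distance is 40/(5√2) = 4√2.

4√2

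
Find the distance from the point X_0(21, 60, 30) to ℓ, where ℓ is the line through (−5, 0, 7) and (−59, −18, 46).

2√1069

A direction vector is d = (−54, −18, 39).
AP = (26, 60, 23); AP·d = -1587, |AP|² = 4805, |d|² = 4761.
distance² = |AP|² − (AP·d)²/|d|² = 4805 − 2518569/4761 = 4276, so the distance is 2√1069.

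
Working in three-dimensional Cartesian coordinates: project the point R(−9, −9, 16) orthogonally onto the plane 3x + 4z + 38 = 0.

(-18, -9, 4)

The perpendicular from R has direction n = (3, 0, 4): r = (−9, −9, 16) + λ(3, 0, 4).
Substitute into the plane: n·(R + λn) = -38 gives 37 + 25λ = -38, so λ = -3.
Foot = (−9, −9, 16) + (-3)·(3, 0, 4) = (−18, −9, 4).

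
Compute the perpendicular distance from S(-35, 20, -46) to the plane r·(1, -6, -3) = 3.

Normal vector n = (1, -6, -3), and n·(-35, 20, -46) - 3 = -20.
|n| = √(1 + 36 + 9) = √46, so the distance is |-20|/√46 = 10√46/23.

10√46/23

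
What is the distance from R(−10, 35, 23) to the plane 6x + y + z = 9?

11√38/38

n = (6, 1, 1); n·P − 9 = -11; |n| = √38; distance = 11/√38 = 11√38/38.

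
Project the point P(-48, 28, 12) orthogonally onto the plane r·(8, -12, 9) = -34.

(-32, 4, 30)

The perpendicular from P has direction n = (8, -12, 9): r = (-48, 28, 12) + λ(8, -12, 9).
Substitute into the plane: n·(P + λn) = -34 gives -612 + 289λ = -34, so λ = 2.
Foot = (-48, 28, 12) + 2·(8, -12, 9) = (-32, 4, 30).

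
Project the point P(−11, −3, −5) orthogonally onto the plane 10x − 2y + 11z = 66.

The perpendicular from P has direction n = (10, −2, 11): r = (−11, −3, −5) + λ(10, −2, 11).
Substitute into the plane: n·(P + λn) = 66 gives -159 + 225λ = 66, so λ = 1.
Foot = (−11, −3, −5) + 1·(10, −2, 11) = (−1, −5, 6).

(-1, -5, 6)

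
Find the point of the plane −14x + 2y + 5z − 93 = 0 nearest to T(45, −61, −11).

n = (−14, 2, 5), |n|² = 225, and n·T − 93 = -900.
t = -900/225 = -4, so the foot is T − t·n = (45, −61, −11) − (-4)·(−14, 2, 5) = (−11, −53, 9).

(-11, -53, 9)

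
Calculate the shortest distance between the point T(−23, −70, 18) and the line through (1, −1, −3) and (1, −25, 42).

3√353

A direction vector is d = (0, −24, 45).
AP = (−24, −69, 21), and AP × d = (−2601, 1080, 576).
|AP × d|² = 8263377 and |d|² = 2601, so the distance is √(8263377/2601) = √3177 = 3√353.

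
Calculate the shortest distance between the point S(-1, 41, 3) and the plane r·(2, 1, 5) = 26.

14√30/15

d = |2·(-1) + 1·41 + 5·3 − 26| / √(4 + 1 + 25) = |28| / √30 = 14√30/15.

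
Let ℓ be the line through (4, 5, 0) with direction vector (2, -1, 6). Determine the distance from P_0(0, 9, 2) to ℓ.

6

Direction vector d = (2, -1, 6).
AP = (-4, 4, 2); AP·d = 0, |AP|² = 36, |d|² = 41.
distance² = |AP|² − (AP·d)²/|d|² = 36 − 0/41 = 36, so the distance is 6.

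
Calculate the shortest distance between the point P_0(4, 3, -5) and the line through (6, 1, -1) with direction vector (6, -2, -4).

2√6

Direction vector d = (6, -2, -4).
AP = (-2, 2, -4), and AP × d = (-16, -32, -8).
|AP × d|² = 1344 and |d|² = 56, so the distance is √(1344/56) = √24 = 2√6.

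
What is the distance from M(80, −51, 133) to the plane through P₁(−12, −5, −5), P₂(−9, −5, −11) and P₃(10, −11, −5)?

P₁P₂ = (3, 0, −6) and P₁P₃ = (22, −6, 0), so a normal is n = P₁P₂ × P₁P₃ = (−36, −132, −18).
n = (−36, −132, −18); n·P − 1182 = 276; |n| = 138; distance = 276/138 = 2.

2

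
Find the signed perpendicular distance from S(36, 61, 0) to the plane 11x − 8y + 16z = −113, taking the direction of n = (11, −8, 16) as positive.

n·S − (-113) = 21.
|n| = 21, so the signed distance is 21/21 = 1.

1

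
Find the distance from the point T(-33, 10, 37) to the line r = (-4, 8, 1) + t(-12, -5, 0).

Direction vector d = (-12, -5, 0).
AP = (-29, 2, 36); AP·d = 338, |AP|² = 2141, |d|² = 169.
distance² = |AP|² − (AP·d)²/|d|² = 2141 − 114244/169 = 1465, so the distance is √1465.

√1465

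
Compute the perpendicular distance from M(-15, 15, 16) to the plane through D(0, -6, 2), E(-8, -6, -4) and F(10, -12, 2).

2√2/5

DE = (-8, 0, -6) and DF = (10, -6, 0), so a normal is n = DE × DF = (-36, -60, 48).
Then n·(-15, 15, 16) - 456 = -48.
|n| = √(1296 + 3600 + 2304) = 60√2, so the distance is |-48|/(60√2) = 2√2/5.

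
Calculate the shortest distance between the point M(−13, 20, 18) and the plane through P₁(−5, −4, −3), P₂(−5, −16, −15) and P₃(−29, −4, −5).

28/17

P₁P₂ = (0, −12, −12) and P₁P₃ = (−24, 0, −2), so a normal is n = P₁P₂ × P₁P₃ = (24, 288, −288).
n = (24, 288, −288); n·P − (-408) = 672; |n| = 408; distance = 672/408 = 28/17.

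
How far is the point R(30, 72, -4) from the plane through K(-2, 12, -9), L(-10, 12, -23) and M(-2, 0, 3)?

4

KL = (-8, 0, -14) and KM = (0, -12, 12), so a normal is n = KL × KM = (-168, 96, 96).
Then n·(30, 72, -4) - 624 = 864.
|n| = √(28224 + 9216 + 9216) = 216, so the distance is |864|/216 = 4.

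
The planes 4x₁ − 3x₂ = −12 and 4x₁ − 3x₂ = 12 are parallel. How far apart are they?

With common normal n = (4, −3, 0) (|n| = 5), the distance is |(-12) − 12|/|n| = 24/5.

24/5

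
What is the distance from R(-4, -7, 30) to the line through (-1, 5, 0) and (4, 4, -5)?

3√66

A direction vector is d = (5, -1, -5).
AP = (-3, -12, 30), and AP × d = (90, 135, 63).
|AP × d|² = 30294 and |d|² = 51, so the distance is √(30294/51) = √594 = 3√66.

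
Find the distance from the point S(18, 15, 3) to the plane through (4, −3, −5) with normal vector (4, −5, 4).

The plane has equation n·(r − (4, −3, −5)) = 0, i.e. n·r = 11.
n = (4, −5, 4); n·P − 11 = -2; |n| = √57; distance = 2/√57.

2√57/57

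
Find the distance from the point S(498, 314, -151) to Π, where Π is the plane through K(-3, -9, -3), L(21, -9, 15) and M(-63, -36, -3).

7

KL = (24, 0, 18) and KM = (-60, -27, 0), so a normal is n = KL × KM = (486, -1080, -648).
Then n·(498, 314, -151) - 10206 = -9450.
|n| = √(236196 + 1166400 + 419904) = 1350, so the distance is |-9450|/1350 = 7.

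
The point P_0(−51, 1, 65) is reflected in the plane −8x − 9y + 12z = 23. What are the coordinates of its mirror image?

n = (−8, −9, 12), |n|² = 289, n·P_0 − 23 = 1156, so t = 1156/289 = 4.
Foot F = P_0 − 4·n = (−19, 37, 17); the reflection is 2F − P_0 = (13, 73, −31).

(13, 73, -31)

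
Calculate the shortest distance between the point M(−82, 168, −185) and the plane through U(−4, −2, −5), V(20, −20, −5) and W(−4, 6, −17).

6

UV = (24, −18, 0) and UW = (0, 8, −12), so a normal is n = UV × UW = (216, 288, 192).
Then n·(−82, 168, −185) − (−2400) = −2448.
|n| = √(46656 + 82944 + 36864) = 408, so the distance is |-2448|/408 = 6.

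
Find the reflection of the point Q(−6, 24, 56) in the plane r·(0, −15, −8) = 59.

n = (0, −15, −8), |n|² = 289, n·Q − 59 = -867, so t = -867/289 = -3.
Foot F = Q − (-3)·n = (−6, −21, 32); the reflection is 2F − Q = (−6, −66, 8).

(-6, -66, 8)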